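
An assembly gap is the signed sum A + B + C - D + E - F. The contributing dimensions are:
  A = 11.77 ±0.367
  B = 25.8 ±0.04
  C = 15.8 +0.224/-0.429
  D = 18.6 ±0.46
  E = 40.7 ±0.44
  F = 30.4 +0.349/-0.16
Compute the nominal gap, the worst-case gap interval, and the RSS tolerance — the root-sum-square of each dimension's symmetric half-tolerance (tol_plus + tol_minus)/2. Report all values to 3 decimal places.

nominal=45.070 wc=[42.985,46.761] rss=0.844

Stack each dimension's contribution:
  +A: nom +11.770 → Σnom=11.770; wc +0.367/-0.367 → slack +0.367/-0.367; half-tol=0.367, Σhalf²=0.134689
  +B: nom +25.800 → Σnom=37.570; wc +0.040/-0.040 → slack +0.407/-0.407; half-tol=0.040, Σhalf²=0.136289
  +C: nom +15.800 → Σnom=53.370; wc +0.224/-0.429 → slack +0.631/-0.836; half-tol=0.327, Σhalf²=0.242891
  -D: nom -18.600 → Σnom=34.770; wc +0.460/-0.460 → slack +1.091/-1.296; half-tol=0.460, Σhalf²=0.454491
  +E: nom +40.700 → Σnom=75.470; wc +0.440/-0.440 → slack +1.531/-1.736; half-tol=0.440, Σhalf²=0.648091
  -F: nom -30.400 → Σnom=45.070; wc +0.160/-0.349 → slack +1.691/-2.085; half-tol=0.255, Σhalf²=0.712862
Nominal = 45.070. Worst-case = [45.070 - 2.085, 45.070 + 1.691] = [42.985, 46.761]. RSS = √0.712862 = 0.844.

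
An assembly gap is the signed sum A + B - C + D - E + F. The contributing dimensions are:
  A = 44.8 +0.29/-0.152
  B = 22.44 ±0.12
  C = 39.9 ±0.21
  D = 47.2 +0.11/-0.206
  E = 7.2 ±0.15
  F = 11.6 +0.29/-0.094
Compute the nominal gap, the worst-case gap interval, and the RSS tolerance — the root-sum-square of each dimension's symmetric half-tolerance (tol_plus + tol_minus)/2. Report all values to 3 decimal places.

Stack each dimension's contribution:
  +A: nom +44.800 → Σnom=44.800; wc +0.290/-0.152 → slack +0.290/-0.152; half-tol=0.221, Σhalf²=0.048841
  +B: nom +22.440 → Σnom=67.240; wc +0.120/-0.120 → slack +0.410/-0.272; half-tol=0.120, Σhalf²=0.063241
  -C: nom -39.900 → Σnom=27.340; wc +0.210/-0.210 → slack +0.620/-0.482; half-tol=0.210, Σhalf²=0.107341
  +D: nom +47.200 → Σnom=74.540; wc +0.110/-0.206 → slack +0.730/-0.688; half-tol=0.158, Σhalf²=0.132305
  -E: nom -7.200 → Σnom=67.340; wc +0.150/-0.150 → slack +0.880/-0.838; half-tol=0.150, Σhalf²=0.154805
  +F: nom +11.600 → Σnom=78.940; wc +0.290/-0.094 → slack +1.170/-0.932; half-tol=0.192, Σhalf²=0.191669
Nominal = 78.940. Worst-case = [78.940 - 0.932, 78.940 + 1.170] = [78.008, 80.110]. RSS = √0.191669 = 0.438.

nominal=78.940 wc=[78.008,80.110] rss=0.438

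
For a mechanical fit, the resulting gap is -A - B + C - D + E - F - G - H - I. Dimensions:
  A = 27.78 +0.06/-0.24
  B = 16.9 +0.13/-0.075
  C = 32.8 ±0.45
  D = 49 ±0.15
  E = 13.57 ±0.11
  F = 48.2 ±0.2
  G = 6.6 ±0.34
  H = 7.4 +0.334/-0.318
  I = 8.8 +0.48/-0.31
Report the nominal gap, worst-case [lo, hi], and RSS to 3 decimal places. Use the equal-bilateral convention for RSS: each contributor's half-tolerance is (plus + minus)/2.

Stack each dimension's contribution:
  -A: nom -27.780 → Σnom=-27.780; wc +0.240/-0.060 → slack +0.240/-0.060; half-tol=0.150, Σhalf²=0.022500
  -B: nom -16.900 → Σnom=-44.680; wc +0.075/-0.130 → slack +0.315/-0.190; half-tol=0.103, Σhalf²=0.033006
  +C: nom +32.800 → Σnom=-11.880; wc +0.450/-0.450 → slack +0.765/-0.640; half-tol=0.450, Σhalf²=0.235506
  -D: nom -49.000 → Σnom=-60.880; wc +0.150/-0.150 → slack +0.915/-0.790; half-tol=0.150, Σhalf²=0.258006
  +E: nom +13.570 → Σnom=-47.310; wc +0.110/-0.110 → slack +1.025/-0.900; half-tol=0.110, Σhalf²=0.270106
  -F: nom -48.200 → Σnom=-95.510; wc +0.200/-0.200 → slack +1.225/-1.100; half-tol=0.200, Σhalf²=0.310106
  -G: nom -6.600 → Σnom=-102.110; wc +0.340/-0.340 → slack +1.565/-1.440; half-tol=0.340, Σhalf²=0.425706
  -H: nom -7.400 → Σnom=-109.510; wc +0.318/-0.334 → slack +1.883/-1.774; half-tol=0.326, Σhalf²=0.531982
  -I: nom -8.800 → Σnom=-118.310; wc +0.310/-0.480 → slack +2.193/-2.254; half-tol=0.395, Σhalf²=0.688007
Nominal = -118.310. Worst-case = [-118.310 - 2.254, -118.310 + 2.193] = [-120.564, -116.117]. RSS = √0.688007 = 0.829.

nominal=-118.310 wc=[-120.564,-116.117] rss=0.829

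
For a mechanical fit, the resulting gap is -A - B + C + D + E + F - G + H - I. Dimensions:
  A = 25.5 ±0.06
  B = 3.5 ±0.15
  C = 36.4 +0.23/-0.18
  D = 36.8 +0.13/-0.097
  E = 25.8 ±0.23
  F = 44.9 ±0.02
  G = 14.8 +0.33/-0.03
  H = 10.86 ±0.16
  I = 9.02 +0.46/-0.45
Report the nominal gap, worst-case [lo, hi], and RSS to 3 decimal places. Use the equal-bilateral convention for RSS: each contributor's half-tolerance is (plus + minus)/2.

Stack each dimension's contribution:
  -A: nom -25.500 → Σnom=-25.500; wc +0.060/-0.060 → slack +0.060/-0.060; half-tol=0.060, Σhalf²=0.003600
  -B: nom -3.500 → Σnom=-29.000; wc +0.150/-0.150 → slack +0.210/-0.210; half-tol=0.150, Σhalf²=0.026100
  +C: nom +36.400 → Σnom=7.400; wc +0.230/-0.180 → slack +0.440/-0.390; half-tol=0.205, Σhalf²=0.068125
  +D: nom +36.800 → Σnom=44.200; wc +0.130/-0.097 → slack +0.570/-0.487; half-tol=0.114, Σhalf²=0.081007
  +E: nom +25.800 → Σnom=70.000; wc +0.230/-0.230 → slack +0.800/-0.717; half-tol=0.230, Σhalf²=0.133907
  +F: nom +44.900 → Σnom=114.900; wc +0.020/-0.020 → slack +0.820/-0.737; half-tol=0.020, Σhalf²=0.134307
  -G: nom -14.800 → Σnom=100.100; wc +0.030/-0.330 → slack +0.850/-1.067; half-tol=0.180, Σhalf²=0.166707
  +H: nom +10.860 → Σnom=110.960; wc +0.160/-0.160 → slack +1.010/-1.227; half-tol=0.160, Σhalf²=0.192307
  -I: nom -9.020 → Σnom=101.940; wc +0.450/-0.460 → slack +1.460/-1.687; half-tol=0.455, Σhalf²=0.399332
Nominal = 101.940. Worst-case = [101.940 - 1.687, 101.940 + 1.460] = [100.253, 103.400]. RSS = √0.399332 = 0.632.

nominal=101.940 wc=[100.253,103.400] rss=0.632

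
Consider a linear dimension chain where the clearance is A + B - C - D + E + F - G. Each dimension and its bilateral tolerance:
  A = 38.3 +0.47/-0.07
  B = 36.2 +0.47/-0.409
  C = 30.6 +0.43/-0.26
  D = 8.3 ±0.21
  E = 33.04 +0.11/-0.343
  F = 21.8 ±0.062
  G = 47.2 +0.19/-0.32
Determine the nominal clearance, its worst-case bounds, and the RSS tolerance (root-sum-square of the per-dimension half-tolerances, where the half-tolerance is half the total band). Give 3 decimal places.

Stack each dimension's contribution:
  +A: nom +38.300 → Σnom=38.300; wc +0.470/-0.070 → slack +0.470/-0.070; half-tol=0.270, Σhalf²=0.072900
  +B: nom +36.200 → Σnom=74.500; wc +0.470/-0.409 → slack +0.940/-0.479; half-tol=0.440, Σhalf²=0.266060
  -C: nom -30.600 → Σnom=43.900; wc +0.260/-0.430 → slack +1.200/-0.909; half-tol=0.345, Σhalf²=0.385085
  -D: nom -8.300 → Σnom=35.600; wc +0.210/-0.210 → slack +1.410/-1.119; half-tol=0.210, Σhalf²=0.429185
  +E: nom +33.040 → Σnom=68.640; wc +0.110/-0.343 → slack +1.520/-1.462; half-tol=0.227, Σhalf²=0.480487
  +F: nom +21.800 → Σnom=90.440; wc +0.062/-0.062 → slack +1.582/-1.524; half-tol=0.062, Σhalf²=0.484331
  -G: nom -47.200 → Σnom=43.240; wc +0.320/-0.190 → slack +1.902/-1.714; half-tol=0.255, Σhalf²=0.549357
Nominal = 43.240. Worst-case = [43.240 - 1.714, 43.240 + 1.902] = [41.526, 45.142]. RSS = √0.549357 = 0.741.

nominal=43.240 wc=[41.526,45.142] rss=0.741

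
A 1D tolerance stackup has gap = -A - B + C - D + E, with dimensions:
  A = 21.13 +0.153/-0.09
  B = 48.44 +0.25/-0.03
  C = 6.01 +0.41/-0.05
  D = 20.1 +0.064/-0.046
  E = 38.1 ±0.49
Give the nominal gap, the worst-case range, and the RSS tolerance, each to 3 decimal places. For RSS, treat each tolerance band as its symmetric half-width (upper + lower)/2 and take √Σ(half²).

Stack each dimension's contribution:
  -A: nom -21.130 → Σnom=-21.130; wc +0.090/-0.153 → slack +0.090/-0.153; half-tol=0.121, Σhalf²=0.014762
  -B: nom -48.440 → Σnom=-69.570; wc +0.030/-0.250 → slack +0.120/-0.403; half-tol=0.140, Σhalf²=0.034362
  +C: nom +6.010 → Σnom=-63.560; wc +0.410/-0.050 → slack +0.530/-0.453; half-tol=0.230, Σhalf²=0.087262
  -D: nom -20.100 → Σnom=-83.660; wc +0.046/-0.064 → slack +0.576/-0.517; half-tol=0.055, Σhalf²=0.090287
  +E: nom +38.100 → Σnom=-45.560; wc +0.490/-0.490 → slack +1.066/-1.007; half-tol=0.490, Σhalf²=0.330387
Nominal = -45.560. Worst-case = [-45.560 - 1.007, -45.560 + 1.066] = [-46.567, -44.494]. RSS = √0.330387 = 0.575.

nominal=-45.560 wc=[-46.567,-44.494] rss=0.575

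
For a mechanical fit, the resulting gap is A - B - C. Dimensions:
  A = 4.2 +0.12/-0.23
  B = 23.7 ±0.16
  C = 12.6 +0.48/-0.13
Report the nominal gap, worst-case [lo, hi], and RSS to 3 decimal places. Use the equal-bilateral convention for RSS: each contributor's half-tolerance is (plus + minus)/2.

Stack each dimension's contribution:
  +A: nom +4.200 → Σnom=4.200; wc +0.120/-0.230 → slack +0.120/-0.230; half-tol=0.175, Σhalf²=0.030625
  -B: nom -23.700 → Σnom=-19.500; wc +0.160/-0.160 → slack +0.280/-0.390; half-tol=0.160, Σhalf²=0.056225
  -C: nom -12.600 → Σnom=-32.100; wc +0.130/-0.480 → slack +0.410/-0.870; half-tol=0.305, Σhalf²=0.149250
Nominal = -32.100. Worst-case = [-32.100 - 0.870, -32.100 + 0.410] = [-32.970, -31.690]. RSS = √0.149250 = 0.386.

nominal=-32.100 wc=[-32.970,-31.690] rss=0.386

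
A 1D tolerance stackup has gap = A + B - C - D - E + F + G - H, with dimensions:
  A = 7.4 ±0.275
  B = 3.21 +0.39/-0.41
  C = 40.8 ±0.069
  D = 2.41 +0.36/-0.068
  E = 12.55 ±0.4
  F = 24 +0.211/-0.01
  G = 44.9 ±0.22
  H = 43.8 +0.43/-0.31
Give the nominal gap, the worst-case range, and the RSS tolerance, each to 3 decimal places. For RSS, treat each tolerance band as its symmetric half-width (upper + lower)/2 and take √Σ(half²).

nominal=-20.050 wc=[-22.224,-18.107] rss=0.802

Stack each dimension's contribution:
  +A: nom +7.400 → Σnom=7.400; wc +0.275/-0.275 → slack +0.275/-0.275; half-tol=0.275, Σhalf²=0.075625
  +B: nom +3.210 → Σnom=10.610; wc +0.390/-0.410 → slack +0.665/-0.685; half-tol=0.400, Σhalf²=0.235625
  -C: nom -40.800 → Σnom=-30.190; wc +0.069/-0.069 → slack +0.734/-0.754; half-tol=0.069, Σhalf²=0.240386
  -D: nom -2.410 → Σnom=-32.600; wc +0.068/-0.360 → slack +0.802/-1.114; half-tol=0.214, Σhalf²=0.286182
  -E: nom -12.550 → Σnom=-45.150; wc +0.400/-0.400 → slack +1.202/-1.514; half-tol=0.400, Σhalf²=0.446182
  +F: nom +24.000 → Σnom=-21.150; wc +0.211/-0.010 → slack +1.413/-1.524; half-tol=0.111, Σhalf²=0.458392
  +G: nom +44.900 → Σnom=23.750; wc +0.220/-0.220 → slack +1.633/-1.744; half-tol=0.220, Σhalf²=0.506792
  -H: nom -43.800 → Σnom=-20.050; wc +0.310/-0.430 → slack +1.943/-2.174; half-tol=0.370, Σhalf²=0.643692
Nominal = -20.050. Worst-case = [-20.050 - 2.174, -20.050 + 1.943] = [-22.224, -18.107]. RSS = √0.643692 = 0.802.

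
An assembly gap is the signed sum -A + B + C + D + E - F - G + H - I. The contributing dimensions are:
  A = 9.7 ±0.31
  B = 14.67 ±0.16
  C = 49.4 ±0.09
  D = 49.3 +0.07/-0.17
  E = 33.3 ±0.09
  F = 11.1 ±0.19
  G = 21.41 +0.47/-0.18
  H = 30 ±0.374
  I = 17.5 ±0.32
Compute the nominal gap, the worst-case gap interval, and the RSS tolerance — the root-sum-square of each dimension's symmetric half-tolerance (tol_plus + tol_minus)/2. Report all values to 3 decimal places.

Stack each dimension's contribution:
  -A: nom -9.700 → Σnom=-9.700; wc +0.310/-0.310 → slack +0.310/-0.310; half-tol=0.310, Σhalf²=0.096100
  +B: nom +14.670 → Σnom=4.970; wc +0.160/-0.160 → slack +0.470/-0.470; half-tol=0.160, Σhalf²=0.121700
  +C: nom +49.400 → Σnom=54.370; wc +0.090/-0.090 → slack +0.560/-0.560; half-tol=0.090, Σhalf²=0.129800
  +D: nom +49.300 → Σnom=103.670; wc +0.070/-0.170 → slack +0.630/-0.730; half-tol=0.120, Σhalf²=0.144200
  +E: nom +33.300 → Σnom=136.970; wc +0.090/-0.090 → slack +0.720/-0.820; half-tol=0.090, Σhalf²=0.152300
  -F: nom -11.100 → Σnom=125.870; wc +0.190/-0.190 → slack +0.910/-1.010; half-tol=0.190, Σhalf²=0.188400
  -G: nom -21.410 → Σnom=104.460; wc +0.180/-0.470 → slack +1.090/-1.480; half-tol=0.325, Σhalf²=0.294025
  +H: nom +30.000 → Σnom=134.460; wc +0.374/-0.374 → slack +1.464/-1.854; half-tol=0.374, Σhalf²=0.433901
  -I: nom -17.500 → Σnom=116.960; wc +0.320/-0.320 → slack +1.784/-2.174; half-tol=0.320, Σhalf²=0.536301
Nominal = 116.960. Worst-case = [116.960 - 2.174, 116.960 + 1.784] = [114.786, 118.744]. RSS = √0.536301 = 0.732.

nominal=116.960 wc=[114.786,118.744] rss=0.732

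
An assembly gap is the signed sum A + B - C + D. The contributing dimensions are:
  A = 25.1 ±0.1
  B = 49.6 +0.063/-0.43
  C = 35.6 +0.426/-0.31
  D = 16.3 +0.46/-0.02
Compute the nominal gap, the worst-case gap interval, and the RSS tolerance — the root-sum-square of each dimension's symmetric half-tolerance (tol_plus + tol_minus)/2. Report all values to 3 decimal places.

nominal=55.400 wc=[54.424,56.333] rss=0.514

Stack each dimension's contribution:
  +A: nom +25.100 → Σnom=25.100; wc +0.100/-0.100 → slack +0.100/-0.100; half-tol=0.100, Σhalf²=0.010000
  +B: nom +49.600 → Σnom=74.700; wc +0.063/-0.430 → slack +0.163/-0.530; half-tol=0.246, Σhalf²=0.070762
  -C: nom -35.600 → Σnom=39.100; wc +0.310/-0.426 → slack +0.473/-0.956; half-tol=0.368, Σhalf²=0.206186
  +D: nom +16.300 → Σnom=55.400; wc +0.460/-0.020 → slack +0.933/-0.976; half-tol=0.240, Σhalf²=0.263786
Nominal = 55.400. Worst-case = [55.400 - 0.976, 55.400 + 0.933] = [54.424, 56.333]. RSS = √0.263786 = 0.514.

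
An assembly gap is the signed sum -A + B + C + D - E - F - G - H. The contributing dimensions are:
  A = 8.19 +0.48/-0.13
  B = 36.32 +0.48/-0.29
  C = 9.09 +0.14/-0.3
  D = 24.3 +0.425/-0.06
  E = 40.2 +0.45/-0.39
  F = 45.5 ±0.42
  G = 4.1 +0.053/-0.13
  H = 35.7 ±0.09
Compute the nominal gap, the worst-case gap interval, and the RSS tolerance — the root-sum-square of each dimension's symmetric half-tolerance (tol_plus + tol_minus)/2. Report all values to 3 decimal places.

Stack each dimension's contribution:
  -A: nom -8.190 → Σnom=-8.190; wc +0.130/-0.480 → slack +0.130/-0.480; half-tol=0.305, Σhalf²=0.093025
  +B: nom +36.320 → Σnom=28.130; wc +0.480/-0.290 → slack +0.610/-0.770; half-tol=0.385, Σhalf²=0.241250
  +C: nom +9.090 → Σnom=37.220; wc +0.140/-0.300 → slack +0.750/-1.070; half-tol=0.220, Σhalf²=0.289650
  +D: nom +24.300 → Σnom=61.520; wc +0.425/-0.060 → slack +1.175/-1.130; half-tol=0.242, Σhalf²=0.348456
  -E: nom -40.200 → Σnom=21.320; wc +0.390/-0.450 → slack +1.565/-1.580; half-tol=0.420, Σhalf²=0.524856
  -F: nom -45.500 → Σnom=-24.180; wc +0.420/-0.420 → slack +1.985/-2.000; half-tol=0.420, Σhalf²=0.701256
  -G: nom -4.100 → Σnom=-28.280; wc +0.130/-0.053 → slack +2.115/-2.053; half-tol=0.091, Σhalf²=0.709628
  -H: nom -35.700 → Σnom=-63.980; wc +0.090/-0.090 → slack +2.205/-2.143; half-tol=0.090, Σhalf²=0.717728
Nominal = -63.980. Worst-case = [-63.980 - 2.143, -63.980 + 2.205] = [-66.123, -61.775]. RSS = √0.717728 = 0.847.

nominal=-63.980 wc=[-66.123,-61.775] rss=0.847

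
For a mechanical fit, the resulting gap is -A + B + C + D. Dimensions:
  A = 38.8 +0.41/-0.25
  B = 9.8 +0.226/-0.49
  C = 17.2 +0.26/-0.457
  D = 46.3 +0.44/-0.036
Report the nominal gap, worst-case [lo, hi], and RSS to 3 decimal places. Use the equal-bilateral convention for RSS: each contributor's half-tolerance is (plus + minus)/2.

Stack each dimension's contribution:
  -A: nom -38.800 → Σnom=-38.800; wc +0.250/-0.410 → slack +0.250/-0.410; half-tol=0.330, Σhalf²=0.108900
  +B: nom +9.800 → Σnom=-29.000; wc +0.226/-0.490 → slack +0.476/-0.900; half-tol=0.358, Σhalf²=0.237064
  +C: nom +17.200 → Σnom=-11.800; wc +0.260/-0.457 → slack +0.736/-1.357; half-tol=0.359, Σhalf²=0.365586
  +D: nom +46.300 → Σnom=34.500; wc +0.440/-0.036 → slack +1.176/-1.393; half-tol=0.238, Σhalf²=0.422230
Nominal = 34.500. Worst-case = [34.500 - 1.393, 34.500 + 1.176] = [33.107, 35.676]. RSS = √0.422230 = 0.650.

nominal=34.500 wc=[33.107,35.676] rss=0.650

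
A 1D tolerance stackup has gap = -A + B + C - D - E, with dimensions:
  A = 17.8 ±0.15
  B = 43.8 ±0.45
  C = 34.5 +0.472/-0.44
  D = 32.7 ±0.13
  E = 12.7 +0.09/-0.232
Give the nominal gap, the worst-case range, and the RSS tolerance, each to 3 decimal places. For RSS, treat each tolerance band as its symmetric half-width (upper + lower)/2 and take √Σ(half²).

nominal=15.100 wc=[13.840,16.534] rss=0.690

Stack each dimension's contribution:
  -A: nom -17.800 → Σnom=-17.800; wc +0.150/-0.150 → slack +0.150/-0.150; half-tol=0.150, Σhalf²=0.022500
  +B: nom +43.800 → Σnom=26.000; wc +0.450/-0.450 → slack +0.600/-0.600; half-tol=0.450, Σhalf²=0.225000
  +C: nom +34.500 → Σnom=60.500; wc +0.472/-0.440 → slack +1.072/-1.040; half-tol=0.456, Σhalf²=0.432936
  -D: nom -32.700 → Σnom=27.800; wc +0.130/-0.130 → slack +1.202/-1.170; half-tol=0.130, Σhalf²=0.449836
  -E: nom -12.700 → Σnom=15.100; wc +0.232/-0.090 → slack +1.434/-1.260; half-tol=0.161, Σhalf²=0.475757
Nominal = 15.100. Worst-case = [15.100 - 1.260, 15.100 + 1.434] = [13.840, 16.534]. RSS = √0.475757 = 0.690.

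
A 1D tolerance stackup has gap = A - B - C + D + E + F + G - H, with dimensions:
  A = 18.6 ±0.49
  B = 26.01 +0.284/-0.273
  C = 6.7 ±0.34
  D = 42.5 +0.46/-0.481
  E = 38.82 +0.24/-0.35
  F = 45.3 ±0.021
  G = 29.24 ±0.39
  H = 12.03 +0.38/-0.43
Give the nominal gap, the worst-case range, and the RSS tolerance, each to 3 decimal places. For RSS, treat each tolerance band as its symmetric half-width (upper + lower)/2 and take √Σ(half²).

nominal=129.720 wc=[126.984,132.364] rss=1.029

Stack each dimension's contribution:
  +A: nom +18.600 → Σnom=18.600; wc +0.490/-0.490 → slack +0.490/-0.490; half-tol=0.490, Σhalf²=0.240100
  -B: nom -26.010 → Σnom=-7.410; wc +0.273/-0.284 → slack +0.763/-0.774; half-tol=0.278, Σhalf²=0.317662
  -C: nom -6.700 → Σnom=-14.110; wc +0.340/-0.340 → slack +1.103/-1.114; half-tol=0.340, Σhalf²=0.433262
  +D: nom +42.500 → Σnom=28.390; wc +0.460/-0.481 → slack +1.563/-1.595; half-tol=0.471, Σhalf²=0.654633
  +E: nom +38.820 → Σnom=67.210; wc +0.240/-0.350 → slack +1.803/-1.945; half-tol=0.295, Σhalf²=0.741658
  +F: nom +45.300 → Σnom=112.510; wc +0.021/-0.021 → slack +1.824/-1.966; half-tol=0.021, Σhalf²=0.742099
  +G: nom +29.240 → Σnom=141.750; wc +0.390/-0.390 → slack +2.214/-2.356; half-tol=0.390, Σhalf²=0.894199
  -H: nom -12.030 → Σnom=129.720; wc +0.430/-0.380 → slack +2.644/-2.736; half-tol=0.405, Σhalf²=1.058224
Nominal = 129.720. Worst-case = [129.720 - 2.736, 129.720 + 2.644] = [126.984, 132.364]. RSS = √1.058224 = 1.029.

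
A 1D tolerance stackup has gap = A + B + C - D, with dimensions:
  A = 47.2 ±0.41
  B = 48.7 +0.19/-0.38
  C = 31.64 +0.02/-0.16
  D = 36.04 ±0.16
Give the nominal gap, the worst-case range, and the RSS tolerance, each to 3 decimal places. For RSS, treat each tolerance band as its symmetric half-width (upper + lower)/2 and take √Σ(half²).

nominal=91.500 wc=[90.390,92.280] rss=0.532

Stack each dimension's contribution:
  +A: nom +47.200 → Σnom=47.200; wc +0.410/-0.410 → slack +0.410/-0.410; half-tol=0.410, Σhalf²=0.168100
  +B: nom +48.700 → Σnom=95.900; wc +0.190/-0.380 → slack +0.600/-0.790; half-tol=0.285, Σhalf²=0.249325
  +C: nom +31.640 → Σnom=127.540; wc +0.020/-0.160 → slack +0.620/-0.950; half-tol=0.090, Σhalf²=0.257425
  -D: nom -36.040 → Σnom=91.500; wc +0.160/-0.160 → slack +0.780/-1.110; half-tol=0.160, Σhalf²=0.283025
Nominal = 91.500. Worst-case = [91.500 - 1.110, 91.500 + 0.780] = [90.390, 92.280]. RSS = √0.283025 = 0.532.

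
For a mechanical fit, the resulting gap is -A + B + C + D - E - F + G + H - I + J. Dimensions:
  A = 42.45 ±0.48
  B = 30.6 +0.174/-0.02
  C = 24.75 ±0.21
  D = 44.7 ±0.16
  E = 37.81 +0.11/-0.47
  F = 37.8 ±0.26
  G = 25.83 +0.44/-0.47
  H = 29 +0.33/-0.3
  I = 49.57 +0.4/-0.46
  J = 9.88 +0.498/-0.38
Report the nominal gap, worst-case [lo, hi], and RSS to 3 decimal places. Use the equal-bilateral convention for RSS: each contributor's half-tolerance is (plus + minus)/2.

nominal=-2.870 wc=[-5.660,0.612] rss=1.070

Stack each dimension's contribution:
  -A: nom -42.450 → Σnom=-42.450; wc +0.480/-0.480 → slack +0.480/-0.480; half-tol=0.480, Σhalf²=0.230400
  +B: nom +30.600 → Σnom=-11.850; wc +0.174/-0.020 → slack +0.654/-0.500; half-tol=0.097, Σhalf²=0.239809
  +C: nom +24.750 → Σnom=12.900; wc +0.210/-0.210 → slack +0.864/-0.710; half-tol=0.210, Σhalf²=0.283909
  +D: nom +44.700 → Σnom=57.600; wc +0.160/-0.160 → slack +1.024/-0.870; half-tol=0.160, Σhalf²=0.309509
  -E: nom -37.810 → Σnom=19.790; wc +0.470/-0.110 → slack +1.494/-0.980; half-tol=0.290, Σhalf²=0.393609
  -F: nom -37.800 → Σnom=-18.010; wc +0.260/-0.260 → slack +1.754/-1.240; half-tol=0.260, Σhalf²=0.461209
  +G: nom +25.830 → Σnom=7.820; wc +0.440/-0.470 → slack +2.194/-1.710; half-tol=0.455, Σhalf²=0.668234
  +H: nom +29.000 → Σnom=36.820; wc +0.330/-0.300 → slack +2.524/-2.010; half-tol=0.315, Σhalf²=0.767459
  -I: nom -49.570 → Σnom=-12.750; wc +0.460/-0.400 → slack +2.984/-2.410; half-tol=0.430, Σhalf²=0.952359
  +J: nom +9.880 → Σnom=-2.870; wc +0.498/-0.380 → slack +3.482/-2.790; half-tol=0.439, Σhalf²=1.145080
Nominal = -2.870. Worst-case = [-2.870 - 2.790, -2.870 + 3.482] = [-5.660, 0.612]. RSS = √1.145080 = 1.070.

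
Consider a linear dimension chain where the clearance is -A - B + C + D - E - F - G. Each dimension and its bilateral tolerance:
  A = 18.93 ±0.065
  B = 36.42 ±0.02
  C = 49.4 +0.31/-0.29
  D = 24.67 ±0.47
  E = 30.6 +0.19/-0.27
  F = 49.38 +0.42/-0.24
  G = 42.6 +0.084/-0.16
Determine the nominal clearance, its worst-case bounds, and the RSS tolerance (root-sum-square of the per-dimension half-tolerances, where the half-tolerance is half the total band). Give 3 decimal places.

nominal=-103.860 wc=[-105.399,-102.325] rss=0.702

Stack each dimension's contribution:
  -A: nom -18.930 → Σnom=-18.930; wc +0.065/-0.065 → slack +0.065/-0.065; half-tol=0.065, Σhalf²=0.004225
  -B: nom -36.420 → Σnom=-55.350; wc +0.020/-0.020 → slack +0.085/-0.085; half-tol=0.020, Σhalf²=0.004625
  +C: nom +49.400 → Σnom=-5.950; wc +0.310/-0.290 → slack +0.395/-0.375; half-tol=0.300, Σhalf²=0.094625
  +D: nom +24.670 → Σnom=18.720; wc +0.470/-0.470 → slack +0.865/-0.845; half-tol=0.470, Σhalf²=0.315525
  -E: nom -30.600 → Σnom=-11.880; wc +0.270/-0.190 → slack +1.135/-1.035; half-tol=0.230, Σhalf²=0.368425
  -F: nom -49.380 → Σnom=-61.260; wc +0.240/-0.420 → slack +1.375/-1.455; half-tol=0.330, Σhalf²=0.477325
  -G: nom -42.600 → Σnom=-103.860; wc +0.160/-0.084 → slack +1.535/-1.539; half-tol=0.122, Σhalf²=0.492209
Nominal = -103.860. Worst-case = [-103.860 - 1.539, -103.860 + 1.535] = [-105.399, -102.325]. RSS = √0.492209 = 0.702.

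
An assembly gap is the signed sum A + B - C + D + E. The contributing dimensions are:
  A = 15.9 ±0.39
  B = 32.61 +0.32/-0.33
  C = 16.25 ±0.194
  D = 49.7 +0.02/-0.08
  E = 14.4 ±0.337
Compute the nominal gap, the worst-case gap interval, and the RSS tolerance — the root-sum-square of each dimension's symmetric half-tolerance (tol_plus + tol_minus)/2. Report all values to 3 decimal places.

nominal=96.360 wc=[95.029,97.621] rss=0.641

Stack each dimension's contribution:
  +A: nom +15.900 → Σnom=15.900; wc +0.390/-0.390 → slack +0.390/-0.390; half-tol=0.390, Σhalf²=0.152100
  +B: nom +32.610 → Σnom=48.510; wc +0.320/-0.330 → slack +0.710/-0.720; half-tol=0.325, Σhalf²=0.257725
  -C: nom -16.250 → Σnom=32.260; wc +0.194/-0.194 → slack +0.904/-0.914; half-tol=0.194, Σhalf²=0.295361
  +D: nom +49.700 → Σnom=81.960; wc +0.020/-0.080 → slack +0.924/-0.994; half-tol=0.050, Σhalf²=0.297861
  +E: nom +14.400 → Σnom=96.360; wc +0.337/-0.337 → slack +1.261/-1.331; half-tol=0.337, Σhalf²=0.411430
Nominal = 96.360. Worst-case = [96.360 - 1.331, 96.360 + 1.261] = [95.029, 97.621]. RSS = √0.411430 = 0.641.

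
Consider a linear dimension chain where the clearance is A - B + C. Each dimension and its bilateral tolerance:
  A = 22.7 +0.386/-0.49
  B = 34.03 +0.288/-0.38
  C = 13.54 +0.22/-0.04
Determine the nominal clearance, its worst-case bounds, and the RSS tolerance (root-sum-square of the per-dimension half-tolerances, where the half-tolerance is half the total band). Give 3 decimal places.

nominal=2.210 wc=[1.392,3.196] rss=0.566

Stack each dimension's contribution:
  +A: nom +22.700 → Σnom=22.700; wc +0.386/-0.490 → slack +0.386/-0.490; half-tol=0.438, Σhalf²=0.191844
  -B: nom -34.030 → Σnom=-11.330; wc +0.380/-0.288 → slack +0.766/-0.778; half-tol=0.334, Σhalf²=0.303400
  +C: nom +13.540 → Σnom=2.210; wc +0.220/-0.040 → slack +0.986/-0.818; half-tol=0.130, Σhalf²=0.320300
Nominal = 2.210. Worst-case = [2.210 - 0.818, 2.210 + 0.986] = [1.392, 3.196]. RSS = √0.320300 = 0.566.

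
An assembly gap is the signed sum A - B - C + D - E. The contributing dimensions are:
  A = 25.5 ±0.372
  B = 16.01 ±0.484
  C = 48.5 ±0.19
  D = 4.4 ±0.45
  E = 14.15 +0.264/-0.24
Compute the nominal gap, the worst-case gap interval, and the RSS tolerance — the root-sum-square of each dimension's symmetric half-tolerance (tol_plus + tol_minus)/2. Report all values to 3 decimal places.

Stack each dimension's contribution:
  +A: nom +25.500 → Σnom=25.500; wc +0.372/-0.372 → slack +0.372/-0.372; half-tol=0.372, Σhalf²=0.138384
  -B: nom -16.010 → Σnom=9.490; wc +0.484/-0.484 → slack +0.856/-0.856; half-tol=0.484, Σhalf²=0.372640
  -C: nom -48.500 → Σnom=-39.010; wc +0.190/-0.190 → slack +1.046/-1.046; half-tol=0.190, Σhalf²=0.408740
  +D: nom +4.400 → Σnom=-34.610; wc +0.450/-0.450 → slack +1.496/-1.496; half-tol=0.450, Σhalf²=0.611240
  -E: nom -14.150 → Σnom=-48.760; wc +0.240/-0.264 → slack +1.736/-1.760; half-tol=0.252, Σhalf²=0.674744
Nominal = -48.760. Worst-case = [-48.760 - 1.760, -48.760 + 1.736] = [-50.520, -47.024]. RSS = √0.674744 = 0.821.

nominal=-48.760 wc=[-50.520,-47.024] rss=0.821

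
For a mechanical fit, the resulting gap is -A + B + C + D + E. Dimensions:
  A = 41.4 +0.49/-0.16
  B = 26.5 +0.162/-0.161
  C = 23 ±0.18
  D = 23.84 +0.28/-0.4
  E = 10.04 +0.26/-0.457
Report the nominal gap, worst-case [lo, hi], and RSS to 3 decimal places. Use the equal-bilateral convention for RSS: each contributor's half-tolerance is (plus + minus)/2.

nominal=41.980 wc=[40.292,43.022] rss=0.639

Stack each dimension's contribution:
  -A: nom -41.400 → Σnom=-41.400; wc +0.160/-0.490 → slack +0.160/-0.490; half-tol=0.325, Σhalf²=0.105625
  +B: nom +26.500 → Σnom=-14.900; wc +0.162/-0.161 → slack +0.322/-0.651; half-tol=0.162, Σhalf²=0.131707
  +C: nom +23.000 → Σnom=8.100; wc +0.180/-0.180 → slack +0.502/-0.831; half-tol=0.180, Σhalf²=0.164107
  +D: nom +23.840 → Σnom=31.940; wc +0.280/-0.400 → slack +0.782/-1.231; half-tol=0.340, Σhalf²=0.279707
  +E: nom +10.040 → Σnom=41.980; wc +0.260/-0.457 → slack +1.042/-1.688; half-tol=0.359, Σhalf²=0.408230
Nominal = 41.980. Worst-case = [41.980 - 1.688, 41.980 + 1.042] = [40.292, 43.022]. RSS = √0.408230 = 0.639.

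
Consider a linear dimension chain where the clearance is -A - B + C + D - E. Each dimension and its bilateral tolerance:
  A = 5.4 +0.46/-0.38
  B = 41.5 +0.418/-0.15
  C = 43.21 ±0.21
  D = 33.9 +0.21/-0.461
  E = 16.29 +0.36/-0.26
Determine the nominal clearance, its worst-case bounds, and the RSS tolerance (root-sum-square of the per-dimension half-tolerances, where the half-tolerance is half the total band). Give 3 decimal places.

nominal=13.920 wc=[12.011,15.130] rss=0.714

Stack each dimension's contribution:
  -A: nom -5.400 → Σnom=-5.400; wc +0.380/-0.460 → slack +0.380/-0.460; half-tol=0.420, Σhalf²=0.176400
  -B: nom -41.500 → Σnom=-46.900; wc +0.150/-0.418 → slack +0.530/-0.878; half-tol=0.284, Σhalf²=0.257056
  +C: nom +43.210 → Σnom=-3.690; wc +0.210/-0.210 → slack +0.740/-1.088; half-tol=0.210, Σhalf²=0.301156
  +D: nom +33.900 → Σnom=30.210; wc +0.210/-0.461 → slack +0.950/-1.549; half-tol=0.336, Σhalf²=0.413716
  -E: nom -16.290 → Σnom=13.920; wc +0.260/-0.360 → slack +1.210/-1.909; half-tol=0.310, Σhalf²=0.509816
Nominal = 13.920. Worst-case = [13.920 - 1.909, 13.920 + 1.210] = [12.011, 15.130]. RSS = √0.509816 = 0.714.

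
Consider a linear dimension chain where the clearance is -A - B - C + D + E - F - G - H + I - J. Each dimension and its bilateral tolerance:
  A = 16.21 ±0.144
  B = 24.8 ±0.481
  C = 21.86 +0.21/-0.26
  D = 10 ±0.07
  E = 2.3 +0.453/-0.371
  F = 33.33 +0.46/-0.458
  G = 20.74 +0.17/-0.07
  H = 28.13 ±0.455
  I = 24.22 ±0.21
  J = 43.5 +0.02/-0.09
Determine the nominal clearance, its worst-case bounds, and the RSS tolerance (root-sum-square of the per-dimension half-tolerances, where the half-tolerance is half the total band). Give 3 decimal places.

Stack each dimension's contribution:
  -A: nom -16.210 → Σnom=-16.210; wc +0.144/-0.144 → slack +0.144/-0.144; half-tol=0.144, Σhalf²=0.020736
  -B: nom -24.800 → Σnom=-41.010; wc +0.481/-0.481 → slack +0.625/-0.625; half-tol=0.481, Σhalf²=0.252097
  -C: nom -21.860 → Σnom=-62.870; wc +0.260/-0.210 → slack +0.885/-0.835; half-tol=0.235, Σhalf²=0.307322
  +D: nom +10.000 → Σnom=-52.870; wc +0.070/-0.070 → slack +0.955/-0.905; half-tol=0.070, Σhalf²=0.312222
  +E: nom +2.300 → Σnom=-50.570; wc +0.453/-0.371 → slack +1.408/-1.276; half-tol=0.412, Σhalf²=0.481966
  -F: nom -33.330 → Σnom=-83.900; wc +0.458/-0.460 → slack +1.866/-1.736; half-tol=0.459, Σhalf²=0.692647
  -G: nom -20.740 → Σnom=-104.640; wc +0.070/-0.170 → slack +1.936/-1.906; half-tol=0.120, Σhalf²=0.707047
  -H: nom -28.130 → Σnom=-132.770; wc +0.455/-0.455 → slack +2.391/-2.361; half-tol=0.455, Σhalf²=0.914072
  +I: nom +24.220 → Σnom=-108.550; wc +0.210/-0.210 → slack +2.601/-2.571; half-tol=0.210, Σhalf²=0.958172
  -J: nom -43.500 → Σnom=-152.050; wc +0.090/-0.020 → slack +2.691/-2.591; half-tol=0.055, Σhalf²=0.961197
Nominal = -152.050. Worst-case = [-152.050 - 2.591, -152.050 + 2.691] = [-154.641, -149.359]. RSS = √0.961197 = 0.980.

nominal=-152.050 wc=[-154.641,-149.359] rss=0.980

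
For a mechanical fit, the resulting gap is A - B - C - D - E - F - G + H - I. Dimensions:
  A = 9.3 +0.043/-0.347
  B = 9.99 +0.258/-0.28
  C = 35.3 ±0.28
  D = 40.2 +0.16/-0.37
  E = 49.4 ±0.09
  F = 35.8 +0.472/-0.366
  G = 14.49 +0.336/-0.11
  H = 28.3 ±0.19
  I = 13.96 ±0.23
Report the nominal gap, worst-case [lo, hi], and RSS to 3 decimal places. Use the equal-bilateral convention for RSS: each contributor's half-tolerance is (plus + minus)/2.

Stack each dimension's contribution:
  +A: nom +9.300 → Σnom=9.300; wc +0.043/-0.347 → slack +0.043/-0.347; half-tol=0.195, Σhalf²=0.038025
  -B: nom -9.990 → Σnom=-0.690; wc +0.280/-0.258 → slack +0.323/-0.605; half-tol=0.269, Σhalf²=0.110386
  -C: nom -35.300 → Σnom=-35.990; wc +0.280/-0.280 → slack +0.603/-0.885; half-tol=0.280, Σhalf²=0.188786
  -D: nom -40.200 → Σnom=-76.190; wc +0.370/-0.160 → slack +0.973/-1.045; half-tol=0.265, Σhalf²=0.259011
  -E: nom -49.400 → Σnom=-125.590; wc +0.090/-0.090 → slack +1.063/-1.135; half-tol=0.090, Σhalf²=0.267111
  -F: nom -35.800 → Σnom=-161.390; wc +0.366/-0.472 → slack +1.429/-1.607; half-tol=0.419, Σhalf²=0.442672
  -G: nom -14.490 → Σnom=-175.880; wc +0.110/-0.336 → slack +1.539/-1.943; half-tol=0.223, Σhalf²=0.492401
  +H: nom +28.300 → Σnom=-147.580; wc +0.190/-0.190 → slack +1.729/-2.133; half-tol=0.190, Σhalf²=0.528501
  -I: nom -13.960 → Σnom=-161.540; wc +0.230/-0.230 → slack +1.959/-2.363; half-tol=0.230, Σhalf²=0.581401
Nominal = -161.540. Worst-case = [-161.540 - 2.363, -161.540 + 1.959] = [-163.903, -159.581]. RSS = √0.581401 = 0.762.

nominal=-161.540 wc=[-163.903,-159.581] rss=0.762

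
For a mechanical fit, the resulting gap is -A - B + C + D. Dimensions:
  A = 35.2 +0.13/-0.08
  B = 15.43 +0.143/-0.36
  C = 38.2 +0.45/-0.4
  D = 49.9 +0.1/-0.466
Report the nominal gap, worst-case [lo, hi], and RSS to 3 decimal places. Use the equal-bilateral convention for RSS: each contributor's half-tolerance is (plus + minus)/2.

Stack each dimension's contribution:
  -A: nom -35.200 → Σnom=-35.200; wc +0.080/-0.130 → slack +0.080/-0.130; half-tol=0.105, Σhalf²=0.011025
  -B: nom -15.430 → Σnom=-50.630; wc +0.360/-0.143 → slack +0.440/-0.273; half-tol=0.252, Σhalf²=0.074277
  +C: nom +38.200 → Σnom=-12.430; wc +0.450/-0.400 → slack +0.890/-0.673; half-tol=0.425, Σhalf²=0.254902
  +D: nom +49.900 → Σnom=37.470; wc +0.100/-0.466 → slack +0.990/-1.139; half-tol=0.283, Σhalf²=0.334991
Nominal = 37.470. Worst-case = [37.470 - 1.139, 37.470 + 0.990] = [36.331, 38.460]. RSS = √0.334991 = 0.579.

nominal=37.470 wc=[36.331,38.460] rss=0.579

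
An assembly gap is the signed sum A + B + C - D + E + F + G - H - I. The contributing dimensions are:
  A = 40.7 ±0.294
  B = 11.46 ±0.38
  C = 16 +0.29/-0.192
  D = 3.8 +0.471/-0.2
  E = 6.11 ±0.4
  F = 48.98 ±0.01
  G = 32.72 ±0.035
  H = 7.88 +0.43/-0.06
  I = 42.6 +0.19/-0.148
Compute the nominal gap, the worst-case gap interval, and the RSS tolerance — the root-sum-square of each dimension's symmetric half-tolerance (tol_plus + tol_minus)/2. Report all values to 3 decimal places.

Stack each dimension's contribution:
  +A: nom +40.700 → Σnom=40.700; wc +0.294/-0.294 → slack +0.294/-0.294; half-tol=0.294, Σhalf²=0.086436
  +B: nom +11.460 → Σnom=52.160; wc +0.380/-0.380 → slack +0.674/-0.674; half-tol=0.380, Σhalf²=0.230836
  +C: nom +16.000 → Σnom=68.160; wc +0.290/-0.192 → slack +0.964/-0.866; half-tol=0.241, Σhalf²=0.288917
  -D: nom -3.800 → Σnom=64.360; wc +0.200/-0.471 → slack +1.164/-1.337; half-tol=0.336, Σhalf²=0.401477
  +E: nom +6.110 → Σnom=70.470; wc +0.400/-0.400 → slack +1.564/-1.737; half-tol=0.400, Σhalf²=0.561477
  +F: nom +48.980 → Σnom=119.450; wc +0.010/-0.010 → slack +1.574/-1.747; half-tol=0.010, Σhalf²=0.561577
  +G: nom +32.720 → Σnom=152.170; wc +0.035/-0.035 → slack +1.609/-1.782; half-tol=0.035, Σhalf²=0.562802
  -H: nom -7.880 → Σnom=144.290; wc +0.060/-0.430 → slack +1.669/-2.212; half-tol=0.245, Σhalf²=0.622827
  -I: nom -42.600 → Σnom=101.690; wc +0.148/-0.190 → slack +1.817/-2.402; half-tol=0.169, Σhalf²=0.651388
Nominal = 101.690. Worst-case = [101.690 - 2.402, 101.690 + 1.817] = [99.288, 103.507]. RSS = √0.651388 = 0.807.

nominal=101.690 wc=[99.288,103.507] rss=0.807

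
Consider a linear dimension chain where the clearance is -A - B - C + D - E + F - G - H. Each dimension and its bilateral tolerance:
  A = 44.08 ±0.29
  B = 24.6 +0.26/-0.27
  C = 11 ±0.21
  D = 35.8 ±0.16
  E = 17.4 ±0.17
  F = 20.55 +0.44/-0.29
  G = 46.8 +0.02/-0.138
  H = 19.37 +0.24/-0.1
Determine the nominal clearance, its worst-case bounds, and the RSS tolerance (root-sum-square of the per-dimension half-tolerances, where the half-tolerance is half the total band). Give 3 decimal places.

nominal=-106.900 wc=[-108.540,-105.122] rss=0.649

Stack each dimension's contribution:
  -A: nom -44.080 → Σnom=-44.080; wc +0.290/-0.290 → slack +0.290/-0.290; half-tol=0.290, Σhalf²=0.084100
  -B: nom -24.600 → Σnom=-68.680; wc +0.270/-0.260 → slack +0.560/-0.550; half-tol=0.265, Σhalf²=0.154325
  -C: nom -11.000 → Σnom=-79.680; wc +0.210/-0.210 → slack +0.770/-0.760; half-tol=0.210, Σhalf²=0.198425
  +D: nom +35.800 → Σnom=-43.880; wc +0.160/-0.160 → slack +0.930/-0.920; half-tol=0.160, Σhalf²=0.224025
  -E: nom -17.400 → Σnom=-61.280; wc +0.170/-0.170 → slack +1.100/-1.090; half-tol=0.170, Σhalf²=0.252925
  +F: nom +20.550 → Σnom=-40.730; wc +0.440/-0.290 → slack +1.540/-1.380; half-tol=0.365, Σhalf²=0.386150
  -G: nom -46.800 → Σnom=-87.530; wc +0.138/-0.020 → slack +1.678/-1.400; half-tol=0.079, Σhalf²=0.392391
  -H: nom -19.370 → Σnom=-106.900; wc +0.100/-0.240 → slack +1.778/-1.640; half-tol=0.170, Σhalf²=0.421291
Nominal = -106.900. Worst-case = [-106.900 - 1.640, -106.900 + 1.778] = [-108.540, -105.122]. RSS = √0.421291 = 0.649.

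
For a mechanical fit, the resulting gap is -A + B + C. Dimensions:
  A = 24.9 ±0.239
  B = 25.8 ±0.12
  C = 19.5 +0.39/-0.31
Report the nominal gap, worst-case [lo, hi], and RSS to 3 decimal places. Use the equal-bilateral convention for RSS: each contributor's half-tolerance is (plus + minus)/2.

nominal=20.400 wc=[19.731,21.149] rss=0.440

Stack each dimension's contribution:
  -A: nom -24.900 → Σnom=-24.900; wc +0.239/-0.239 → slack +0.239/-0.239; half-tol=0.239, Σhalf²=0.057121
  +B: nom +25.800 → Σnom=0.900; wc +0.120/-0.120 → slack +0.359/-0.359; half-tol=0.120, Σhalf²=0.071521
  +C: nom +19.500 → Σnom=20.400; wc +0.390/-0.310 → slack +0.749/-0.669; half-tol=0.350, Σhalf²=0.194021
Nominal = 20.400. Worst-case = [20.400 - 0.669, 20.400 + 0.749] = [19.731, 21.149]. RSS = √0.194021 = 0.440.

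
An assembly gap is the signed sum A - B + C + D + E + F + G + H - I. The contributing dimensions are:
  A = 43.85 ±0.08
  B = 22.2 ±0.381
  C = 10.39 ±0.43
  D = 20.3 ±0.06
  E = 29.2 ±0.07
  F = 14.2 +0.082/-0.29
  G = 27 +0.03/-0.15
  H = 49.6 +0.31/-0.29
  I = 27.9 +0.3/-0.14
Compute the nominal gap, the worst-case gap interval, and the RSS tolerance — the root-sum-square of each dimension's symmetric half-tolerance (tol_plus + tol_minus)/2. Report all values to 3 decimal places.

nominal=144.440 wc=[142.389,146.023] rss=0.725

Stack each dimension's contribution:
  +A: nom +43.850 → Σnom=43.850; wc +0.080/-0.080 → slack +0.080/-0.080; half-tol=0.080, Σhalf²=0.006400
  -B: nom -22.200 → Σnom=21.650; wc +0.381/-0.381 → slack +0.461/-0.461; half-tol=0.381, Σhalf²=0.151561
  +C: nom +10.390 → Σnom=32.040; wc +0.430/-0.430 → slack +0.891/-0.891; half-tol=0.430, Σhalf²=0.336461
  +D: nom +20.300 → Σnom=52.340; wc +0.060/-0.060 → slack +0.951/-0.951; half-tol=0.060, Σhalf²=0.340061
  +E: nom +29.200 → Σnom=81.540; wc +0.070/-0.070 → slack +1.021/-1.021; half-tol=0.070, Σhalf²=0.344961
  +F: nom +14.200 → Σnom=95.740; wc +0.082/-0.290 → slack +1.103/-1.311; half-tol=0.186, Σhalf²=0.379557
  +G: nom +27.000 → Σnom=122.740; wc +0.030/-0.150 → slack +1.133/-1.461; half-tol=0.090, Σhalf²=0.387657
  +H: nom +49.600 → Σnom=172.340; wc +0.310/-0.290 → slack +1.443/-1.751; half-tol=0.300, Σhalf²=0.477657
  -I: nom -27.900 → Σnom=144.440; wc +0.140/-0.300 → slack +1.583/-2.051; half-tol=0.220, Σhalf²=0.526057
Nominal = 144.440. Worst-case = [144.440 - 2.051, 144.440 + 1.583] = [142.389, 146.023]. RSS = √0.526057 = 0.725.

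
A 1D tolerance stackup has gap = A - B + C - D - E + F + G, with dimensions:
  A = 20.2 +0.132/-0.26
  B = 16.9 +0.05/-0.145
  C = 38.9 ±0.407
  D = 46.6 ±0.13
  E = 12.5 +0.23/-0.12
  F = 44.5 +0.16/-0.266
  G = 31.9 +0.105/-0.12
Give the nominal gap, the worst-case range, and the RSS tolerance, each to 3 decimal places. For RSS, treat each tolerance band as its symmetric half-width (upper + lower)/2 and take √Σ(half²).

nominal=59.500 wc=[58.037,60.699] rss=0.565

Stack each dimension's contribution:
  +A: nom +20.200 → Σnom=20.200; wc +0.132/-0.260 → slack +0.132/-0.260; half-tol=0.196, Σhalf²=0.038416
  -B: nom -16.900 → Σnom=3.300; wc +0.145/-0.050 → slack +0.277/-0.310; half-tol=0.098, Σhalf²=0.047922
  +C: nom +38.900 → Σnom=42.200; wc +0.407/-0.407 → slack +0.684/-0.717; half-tol=0.407, Σhalf²=0.213571
  -D: nom -46.600 → Σnom=-4.400; wc +0.130/-0.130 → slack +0.814/-0.847; half-tol=0.130, Σhalf²=0.230471
  -E: nom -12.500 → Σnom=-16.900; wc +0.120/-0.230 → slack +0.934/-1.077; half-tol=0.175, Σhalf²=0.261096
  +F: nom +44.500 → Σnom=27.600; wc +0.160/-0.266 → slack +1.094/-1.343; half-tol=0.213, Σhalf²=0.306465
  +G: nom +31.900 → Σnom=59.500; wc +0.105/-0.120 → slack +1.199/-1.463; half-tol=0.112, Σhalf²=0.319121
Nominal = 59.500. Worst-case = [59.500 - 1.463, 59.500 + 1.199] = [58.037, 60.699]. RSS = √0.319121 = 0.565.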